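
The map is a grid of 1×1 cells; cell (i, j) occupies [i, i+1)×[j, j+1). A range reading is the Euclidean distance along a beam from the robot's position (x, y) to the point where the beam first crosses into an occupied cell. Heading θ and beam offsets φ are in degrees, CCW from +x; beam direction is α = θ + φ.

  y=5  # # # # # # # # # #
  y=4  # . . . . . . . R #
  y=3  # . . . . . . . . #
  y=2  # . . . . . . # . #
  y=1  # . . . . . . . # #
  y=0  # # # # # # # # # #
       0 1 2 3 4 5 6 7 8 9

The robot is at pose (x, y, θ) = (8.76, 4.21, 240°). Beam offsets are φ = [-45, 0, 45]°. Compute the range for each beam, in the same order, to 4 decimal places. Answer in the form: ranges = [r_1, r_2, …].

beam 1: φ=-45°, α=195°
  d=(-0.9659,-0.2588)  start (8,4)  tX=0.7868 tY=0.8114  stride 1/|dx|=1.0353 1/|dy|=3.8637
    cross x-line → (7,4), t=0.7868
    cross y-line → (7,3), t=0.8114
    cross x-line → (6,3), t=1.8221
    cross x-line → (5,3), t=2.8574
    cross x-line → (4,3), t=3.8926
    cross y-line → (4,2), t=4.6751
    cross x-line → (3,2), t=4.9279
    cross x-line → (2,2), t=5.9632
    cross x-line → (1,2), t=6.9985
    cross x-line → (0,2), t=8.0337 (wall)
  → r_1 = 8.0337
beam 2: φ=0°, α=240°
  d=(-0.5000,-0.8660)  start (8,4)  tX=1.5200 tY=0.2425  stride 1/|dx|=2.0000 1/|dy|=1.1547
    cross y-line → (8,3), t=0.2425
    cross y-line → (8,2), t=1.3972
    cross x-line → (7,2), t=1.5200 (wall)
  → r_2 = 1.5200
beam 3: φ=45°, α=285°
  d=(0.2588,-0.9659)  start (8,4)  tX=0.9273 tY=0.2174  stride 1/|dx|=3.8637 1/|dy|=1.0353
    cross y-line → (8,3), t=0.2174
    cross x-line → (9,3), t=0.9273 (wall)
  → r_3 = 0.9273

ranges = [8.0337, 1.5200, 0.9273]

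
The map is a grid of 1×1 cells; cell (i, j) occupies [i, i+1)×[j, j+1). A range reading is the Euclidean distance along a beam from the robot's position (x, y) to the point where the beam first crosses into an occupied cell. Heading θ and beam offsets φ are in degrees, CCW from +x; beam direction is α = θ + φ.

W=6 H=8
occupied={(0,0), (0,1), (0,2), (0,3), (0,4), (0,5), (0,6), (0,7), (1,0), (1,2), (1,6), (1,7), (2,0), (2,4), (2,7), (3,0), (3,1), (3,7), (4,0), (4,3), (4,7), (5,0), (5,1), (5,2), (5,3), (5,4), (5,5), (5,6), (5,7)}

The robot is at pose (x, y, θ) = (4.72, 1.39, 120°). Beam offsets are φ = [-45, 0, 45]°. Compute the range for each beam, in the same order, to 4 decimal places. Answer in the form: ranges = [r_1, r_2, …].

beam 1: φ=-45°, α=75°
  dir = (cos 75°, sin 75°) = (0.2588, 0.9659); from cell (4,1)
  next x-line at t=1.0818, next y-line at t=0.6315; Δt_x=3.8637, Δt_y=1.0353
    y: enter (4,2) at t=0.6315
    x: enter (5,2) at t=1.0818 ← occupied
  → r_1 = 1.0818
beam 2: φ=0°, α=120°
  dir = (cos 120°, sin 120°) = (-0.5000, 0.8660); from cell (4,1)
  next x-line at t=1.4400, next y-line at t=0.7044; Δt_x=2.0000, Δt_y=1.1547
    y: enter (4,2) at t=0.7044
    x: enter (3,2) at t=1.4400
    y: enter (3,3) at t=1.8591
    y: enter (3,4) at t=3.0138
    x: enter (2,4) at t=3.4400 ← occupied
  → r_2 = 3.4400
beam 3: φ=45°, α=165°
  dir = (cos 165°, sin 165°) = (-0.9659, 0.2588); from cell (4,1)
  next x-line at t=0.7454, next y-line at t=2.3569; Δt_x=1.0353, Δt_y=3.8637
    x: enter (3,1) at t=0.7454 ← occupied
  → r_3 = 0.7454

ranges = [1.0818, 3.4400, 0.7454]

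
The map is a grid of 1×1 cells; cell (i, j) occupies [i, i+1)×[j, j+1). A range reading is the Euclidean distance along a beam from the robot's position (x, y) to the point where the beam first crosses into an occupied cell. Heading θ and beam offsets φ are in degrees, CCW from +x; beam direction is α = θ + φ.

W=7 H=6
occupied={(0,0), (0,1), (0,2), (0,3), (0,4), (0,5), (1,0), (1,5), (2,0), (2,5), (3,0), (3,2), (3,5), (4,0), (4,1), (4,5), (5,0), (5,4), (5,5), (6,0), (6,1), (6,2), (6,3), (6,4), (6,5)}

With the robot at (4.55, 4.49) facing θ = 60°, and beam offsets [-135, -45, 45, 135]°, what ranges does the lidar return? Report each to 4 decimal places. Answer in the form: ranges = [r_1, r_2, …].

ranges = [3.6131, 0.4659, 0.5280, 3.6752]

beam 1: φ=-135°, α=285°
  cosα=0.2588 sinα=-0.9659 | (4,4) | tMaxX 1.7387 tMaxY 0.5073 | tΔX 3.8637 tΔY 1.0353
    t=0.5073 [y] (4,3)
    t=1.5426 [y] (4,2)
    t=1.7387 [x] (5,2)
    t=2.5778 [y] (5,1)
    t=3.6131 [y] (5,0) — stop
  → r_1 = 3.6131
beam 2: φ=-45°, α=15°
  cosα=0.9659 sinα=0.2588 | (4,4) | tMaxX 0.4659 tMaxY 1.9705 | tΔX 1.0353 tΔY 3.8637
    t=0.4659 [x] (5,4) — stop
  → r_2 = 0.4659
beam 3: φ=45°, α=105°
  cosα=-0.2588 sinα=0.9659 | (4,4) | tMaxX 2.1250 tMaxY 0.5280 | tΔX 3.8637 tΔY 1.0353
    t=0.5280 [y] (4,5) — stop
  → r_3 = 0.5280
beam 4: φ=135°, α=195°
  cosα=-0.9659 sinα=-0.2588 | (4,4) | tMaxX 0.5694 tMaxY 1.8932 | tΔX 1.0353 tΔY 3.8637
    t=0.5694 [x] (3,4)
    t=1.6047 [x] (2,4)
    t=1.8932 [y] (2,3)
    t=2.6400 [x] (1,3)
    t=3.6752 [x] (0,3) — stop
  → r_4 = 3.6752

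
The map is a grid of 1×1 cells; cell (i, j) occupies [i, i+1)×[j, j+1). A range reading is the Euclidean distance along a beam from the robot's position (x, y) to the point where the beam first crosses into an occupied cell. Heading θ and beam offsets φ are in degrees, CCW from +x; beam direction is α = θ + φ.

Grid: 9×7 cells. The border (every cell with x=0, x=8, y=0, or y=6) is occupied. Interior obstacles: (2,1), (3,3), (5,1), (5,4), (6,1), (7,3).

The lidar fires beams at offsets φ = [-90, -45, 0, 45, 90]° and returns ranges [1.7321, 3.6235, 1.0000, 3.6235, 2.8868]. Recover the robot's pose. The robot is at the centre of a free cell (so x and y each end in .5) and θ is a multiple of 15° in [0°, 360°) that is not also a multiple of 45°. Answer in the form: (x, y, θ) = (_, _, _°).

Enumerate (i+0.5, j+0.5, θ) over the 29 free cells and 16 admissible headings. For each, cast all 5 beams and compare to the given ranges.
  (1.5, 5.5, 255°): beam 1 = 0.5176 ≠ 1.7321 ✗
  (3.5, 1.5, 15°): beam 1 = 0.5176 ≠ 1.7321 ✗
  (2.5, 4.5, 330°): beam 1 = 3.0000 ≠ 1.7321 ✗
  …
  (4.5, 4.5, 210°): r_1=1.7321, r_2=3.6235, r_3=1.0000, r_4=3.6235, r_5=2.8868 — all match ✓
No second candidate reproduces the full scan.

(x, y, θ) = (4.5, 4.5, 210°)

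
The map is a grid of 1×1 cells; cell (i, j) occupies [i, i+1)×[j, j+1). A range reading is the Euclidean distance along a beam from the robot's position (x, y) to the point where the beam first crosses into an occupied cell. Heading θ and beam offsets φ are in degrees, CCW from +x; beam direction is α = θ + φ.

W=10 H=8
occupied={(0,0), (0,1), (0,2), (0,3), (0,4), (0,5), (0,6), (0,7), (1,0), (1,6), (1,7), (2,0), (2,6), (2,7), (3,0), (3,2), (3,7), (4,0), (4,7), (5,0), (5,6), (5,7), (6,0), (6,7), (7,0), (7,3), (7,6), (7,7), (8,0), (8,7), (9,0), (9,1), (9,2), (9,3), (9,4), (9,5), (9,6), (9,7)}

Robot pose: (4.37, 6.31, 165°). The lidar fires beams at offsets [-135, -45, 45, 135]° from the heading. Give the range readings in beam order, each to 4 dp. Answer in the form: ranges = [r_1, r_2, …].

ranges = [0.7275, 0.7967, 3.8913, 6.1315]

beam 1: φ=-135°, α=30°
  direction (0.8660, 0.5000); cell (4,6); t to first gridline: x 0.7275, y 1.3800 (then +1.1547 / +2.0000)
    (5,6) via x @ 0.7275  # hit
  → r_1 = 0.7275
beam 2: φ=-45°, α=120°
  direction (-0.5000, 0.8660); cell (4,6); t to first gridline: x 0.7400, y 0.7967 (then +2.0000 / +1.1547)
    (3,6) via x @ 0.7400
    (3,7) via y @ 0.7967  # hit
  → r_2 = 0.7967
beam 3: φ=45°, α=210°
  direction (-0.8660, -0.5000); cell (4,6); t to first gridline: x 0.4272, y 0.6200 (then +1.1547 / +2.0000)
    (3,6) via x @ 0.4272
    (3,5) via y @ 0.6200
    (2,5) via x @ 1.5819
    (2,4) via y @ 2.6200
    (1,4) via x @ 2.7366
    (0,4) via x @ 3.8913  # hit
  → r_3 = 3.8913
beam 4: φ=135°, α=300°
  direction (0.5000, -0.8660); cell (4,6); t to first gridline: x 1.2600, y 0.3580 (then +2.0000 / +1.1547)
    (4,5) via y @ 0.3580
    (5,5) via x @ 1.2600
    (5,4) via y @ 1.5127
    (5,3) via y @ 2.6674
    (6,3) via x @ 3.2600
    (6,2) via y @ 3.8221
    (6,1) via y @ 4.9768
    (7,1) via x @ 5.2600
    (7,0) via y @ 6.1315  # hit
  → r_4 = 6.1315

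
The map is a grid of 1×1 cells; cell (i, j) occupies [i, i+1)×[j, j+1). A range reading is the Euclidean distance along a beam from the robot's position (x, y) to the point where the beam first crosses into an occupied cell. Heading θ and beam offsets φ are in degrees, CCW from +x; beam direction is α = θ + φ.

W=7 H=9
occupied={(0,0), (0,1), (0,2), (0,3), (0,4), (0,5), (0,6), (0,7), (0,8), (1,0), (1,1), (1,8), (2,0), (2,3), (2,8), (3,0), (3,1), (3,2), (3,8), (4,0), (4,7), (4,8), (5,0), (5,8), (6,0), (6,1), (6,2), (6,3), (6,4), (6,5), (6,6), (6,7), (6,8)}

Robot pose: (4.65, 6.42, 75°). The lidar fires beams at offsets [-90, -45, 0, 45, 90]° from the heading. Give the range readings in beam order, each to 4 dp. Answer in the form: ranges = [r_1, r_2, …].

ranges = [1.3976, 1.5588, 0.6005, 0.6697, 3.7788]

beam 1: φ=-90°, α=345°
  d=(0.9659,-0.2588)  start (4,6)  tX=0.3623 tY=1.6228  stride 1/|dx|=1.0353 1/|dy|=3.8637
    cross x-line → (5,6), t=0.3623
    cross x-line → (6,6), t=1.3976 (wall)
  → r_1 = 1.3976
beam 2: φ=-45°, α=30°
  d=(0.8660,0.5000)  start (4,6)  tX=0.4041 tY=1.1600  stride 1/|dx|=1.1547 1/|dy|=2.0000
    cross x-line → (5,6), t=0.4041
    cross y-line → (5,7), t=1.1600
    cross x-line → (6,7), t=1.5588 (wall)
  → r_2 = 1.5588
beam 3: φ=0°, α=75°
  d=(0.2588,0.9659)  start (4,6)  tX=1.3523 tY=0.6005  stride 1/|dx|=3.8637 1/|dy|=1.0353
    cross y-line → (4,7), t=0.6005 (wall)
  → r_3 = 0.6005
beam 4: φ=45°, α=120°
  d=(-0.5000,0.8660)  start (4,6)  tX=1.3000 tY=0.6697  stride 1/|dx|=2.0000 1/|dy|=1.1547
    cross y-line → (4,7), t=0.6697 (wall)
  → r_4 = 0.6697
beam 5: φ=90°, α=165°
  d=(-0.9659,0.2588)  start (4,6)  tX=0.6729 tY=2.2409  stride 1/|dx|=1.0353 1/|dy|=3.8637
    cross x-line → (3,6), t=0.6729
    cross x-line → (2,6), t=1.7082
    cross y-line → (2,7), t=2.2409
    cross x-line → (1,7), t=2.7435
    cross x-line → (0,7), t=3.7788 (wall)
  → r_5 = 3.7788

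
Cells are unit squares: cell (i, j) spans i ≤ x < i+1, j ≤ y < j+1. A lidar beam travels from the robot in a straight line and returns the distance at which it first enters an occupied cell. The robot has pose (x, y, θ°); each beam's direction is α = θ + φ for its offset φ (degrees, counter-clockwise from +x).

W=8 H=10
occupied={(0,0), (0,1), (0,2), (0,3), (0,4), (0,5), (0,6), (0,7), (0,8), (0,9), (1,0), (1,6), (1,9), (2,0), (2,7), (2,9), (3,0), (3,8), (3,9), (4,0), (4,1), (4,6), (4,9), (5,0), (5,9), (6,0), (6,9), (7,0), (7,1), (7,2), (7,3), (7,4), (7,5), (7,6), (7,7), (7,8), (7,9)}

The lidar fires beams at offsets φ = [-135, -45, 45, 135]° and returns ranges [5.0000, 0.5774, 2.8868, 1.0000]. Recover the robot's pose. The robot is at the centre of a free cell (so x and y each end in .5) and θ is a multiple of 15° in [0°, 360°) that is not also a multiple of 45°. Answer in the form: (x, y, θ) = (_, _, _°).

The pose lattice has 43·16 = 688 candidates. Test each by forward raycasting.
  (6.5, 5.5, 105°): beam 1 = 0.5774 ≠ 5.0000 ✗
  (4.5, 3.5, 165°): beam 1 = 2.8868 ≠ 5.0000 ✗
  (4.5, 7.5, 75°): beam 1 = 0.5774 ≠ 5.0000 ✗
  …
  (3.5, 6.5, 15°): r_1=5.0000, r_2=0.5774, r_3=2.8868, r_4=1.0000 — all match ✓
No second candidate reproduces the full scan.

(x, y, θ) = (3.5, 6.5, 15°)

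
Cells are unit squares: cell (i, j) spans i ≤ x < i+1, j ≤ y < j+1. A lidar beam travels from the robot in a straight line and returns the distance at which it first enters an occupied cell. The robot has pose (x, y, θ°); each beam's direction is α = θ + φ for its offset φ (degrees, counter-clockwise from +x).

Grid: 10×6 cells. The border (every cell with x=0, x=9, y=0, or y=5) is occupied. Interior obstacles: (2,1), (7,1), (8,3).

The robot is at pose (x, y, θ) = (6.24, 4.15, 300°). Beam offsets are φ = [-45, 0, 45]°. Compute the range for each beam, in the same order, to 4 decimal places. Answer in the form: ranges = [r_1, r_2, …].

beam 1: φ=-45°, α=255°
  direction (-0.2588, -0.9659); cell (6,4); t to first gridline: x 0.9273, y 0.1553 (then +3.8637 / +1.0353)
    (6,3) via y @ 0.1553
    (5,3) via x @ 0.9273
    (5,2) via y @ 1.1906
    (5,1) via y @ 2.2258
    (5,0) via y @ 3.2611  # hit
  → r_1 = 3.2611
beam 2: φ=0°, α=300°
  direction (0.5000, -0.8660); cell (6,4); t to first gridline: x 1.5200, y 0.1732 (then +2.0000 / +1.1547)
    (6,3) via y @ 0.1732
    (6,2) via y @ 1.3279
    (7,2) via x @ 1.5200
    (7,1) via y @ 2.4826  # hit
  → r_2 = 2.4826
beam 3: φ=45°, α=345°
  direction (0.9659, -0.2588); cell (6,4); t to first gridline: x 0.7868, y 0.5796 (then +1.0353 / +3.8637)
    (6,3) via y @ 0.5796
    (7,3) via x @ 0.7868
    (8,3) via x @ 1.8221  # hit
  → r_3 = 1.8221

ranges = [3.2611, 2.4826, 1.8221]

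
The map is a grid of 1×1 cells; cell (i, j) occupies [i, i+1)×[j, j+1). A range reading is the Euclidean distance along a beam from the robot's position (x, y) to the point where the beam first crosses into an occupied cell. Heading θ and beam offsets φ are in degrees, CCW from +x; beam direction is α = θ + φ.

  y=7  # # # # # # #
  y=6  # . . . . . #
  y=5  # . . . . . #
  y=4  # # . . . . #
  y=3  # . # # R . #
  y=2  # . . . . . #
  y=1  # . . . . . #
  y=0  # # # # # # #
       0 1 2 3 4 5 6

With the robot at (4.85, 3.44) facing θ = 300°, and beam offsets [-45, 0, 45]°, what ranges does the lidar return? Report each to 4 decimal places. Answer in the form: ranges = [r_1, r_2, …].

beam 1: φ=-45°, α=255°
  dir = (cos 255°, sin 255°) = (-0.2588, -0.9659); from cell (4,3)
  next x-line at t=3.2841, next y-line at t=0.4555; Δt_x=3.8637, Δt_y=1.0353
    y: enter (4,2) at t=0.4555
    y: enter (4,1) at t=1.4908
    y: enter (4,0) at t=2.5261 ← occupied
  → r_1 = 2.5261
beam 2: φ=0°, α=300°
  dir = (cos 300°, sin 300°) = (0.5000, -0.8660); from cell (4,3)
  next x-line at t=0.3000, next y-line at t=0.5081; Δt_x=2.0000, Δt_y=1.1547
    x: enter (5,3) at t=0.3000
    y: enter (5,2) at t=0.5081
    y: enter (5,1) at t=1.6628
    x: enter (6,1) at t=2.3000 ← occupied
  → r_2 = 2.3000
beam 3: φ=45°, α=345°
  dir = (cos 345°, sin 345°) = (0.9659, -0.2588); from cell (4,3)
  next x-line at t=0.1553, next y-line at t=1.7000; Δt_x=1.0353, Δt_y=3.8637
    x: enter (5,3) at t=0.1553
    x: enter (6,3) at t=1.1906 ← occupied
  → r_3 = 1.1906

ranges = [2.5261, 2.3000, 1.1906]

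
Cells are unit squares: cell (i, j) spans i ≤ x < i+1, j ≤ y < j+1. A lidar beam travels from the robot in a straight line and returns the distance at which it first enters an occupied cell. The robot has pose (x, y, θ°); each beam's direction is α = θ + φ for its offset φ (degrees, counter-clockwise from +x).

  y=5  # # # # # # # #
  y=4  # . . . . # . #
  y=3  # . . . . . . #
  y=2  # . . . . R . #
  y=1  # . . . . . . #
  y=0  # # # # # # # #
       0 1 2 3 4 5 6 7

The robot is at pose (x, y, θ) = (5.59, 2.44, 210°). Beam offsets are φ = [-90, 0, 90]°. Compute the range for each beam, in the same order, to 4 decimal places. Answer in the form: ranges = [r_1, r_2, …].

ranges = [2.9560, 2.8800, 1.6628]

beam 1: φ=-90°, α=120°
  direction (-0.5000, 0.8660); cell (5,2); t to first gridline: x 1.1800, y 0.6466 (then +2.0000 / +1.1547)
    (5,3) via y @ 0.6466
    (4,3) via x @ 1.1800
    (4,4) via y @ 1.8013
    (4,5) via y @ 2.9560  # hit
  → r_1 = 2.9560
beam 2: φ=0°, α=210°
  direction (-0.8660, -0.5000); cell (5,2); t to first gridline: x 0.6813, y 0.8800 (then +1.1547 / +2.0000)
    (4,2) via x @ 0.6813
    (4,1) via y @ 0.8800
    (3,1) via x @ 1.8360
    (3,0) via y @ 2.8800  # hit
  → r_2 = 2.8800
beam 3: φ=90°, α=300°
  direction (0.5000, -0.8660); cell (5,2); t to first gridline: x 0.8200, y 0.5081 (then +2.0000 / +1.1547)
    (5,1) via y @ 0.5081
    (6,1) via x @ 0.8200
    (6,0) via y @ 1.6628  # hit
  → r_3 = 1.6628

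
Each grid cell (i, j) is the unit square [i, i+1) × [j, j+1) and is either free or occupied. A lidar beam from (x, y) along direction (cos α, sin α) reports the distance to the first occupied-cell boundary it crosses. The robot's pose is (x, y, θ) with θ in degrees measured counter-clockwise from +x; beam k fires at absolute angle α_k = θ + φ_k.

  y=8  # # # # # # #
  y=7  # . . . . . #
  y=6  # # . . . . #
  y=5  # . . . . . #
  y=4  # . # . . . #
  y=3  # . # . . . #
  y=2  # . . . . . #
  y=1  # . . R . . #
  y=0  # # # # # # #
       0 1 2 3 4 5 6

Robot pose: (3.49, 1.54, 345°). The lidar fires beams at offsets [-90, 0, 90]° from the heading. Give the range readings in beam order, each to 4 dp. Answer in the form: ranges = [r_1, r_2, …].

beam 1: φ=-90°, α=255°
  direction (-0.2588, -0.9659); cell (3,1); t to first gridline: x 1.8932, y 0.5590 (then +3.8637 / +1.0353)
    (3,0) via y @ 0.5590  # hit
  → r_1 = 0.5590
beam 2: φ=0°, α=345°
  direction (0.9659, -0.2588); cell (3,1); t to first gridline: x 0.5280, y 2.0864 (then +1.0353 / +3.8637)
    (4,1) via x @ 0.5280
    (5,1) via x @ 1.5633
    (5,0) via y @ 2.0864  # hit
  → r_2 = 2.0864
beam 3: φ=90°, α=75°
  direction (0.2588, 0.9659); cell (3,1); t to first gridline: x 1.9705, y 0.4762 (then +3.8637 / +1.0353)
    (3,2) via y @ 0.4762
    (3,3) via y @ 1.5115
    (4,3) via x @ 1.9705
    (4,4) via y @ 2.5468
    (4,5) via y @ 3.5821
    (4,6) via y @ 4.6173
    (4,7) via y @ 5.6526
    (5,7) via x @ 5.8342
    (5,8) via y @ 6.6879  # hit
  → r_3 = 6.6879

ranges = [0.5590, 2.0864, 6.6879]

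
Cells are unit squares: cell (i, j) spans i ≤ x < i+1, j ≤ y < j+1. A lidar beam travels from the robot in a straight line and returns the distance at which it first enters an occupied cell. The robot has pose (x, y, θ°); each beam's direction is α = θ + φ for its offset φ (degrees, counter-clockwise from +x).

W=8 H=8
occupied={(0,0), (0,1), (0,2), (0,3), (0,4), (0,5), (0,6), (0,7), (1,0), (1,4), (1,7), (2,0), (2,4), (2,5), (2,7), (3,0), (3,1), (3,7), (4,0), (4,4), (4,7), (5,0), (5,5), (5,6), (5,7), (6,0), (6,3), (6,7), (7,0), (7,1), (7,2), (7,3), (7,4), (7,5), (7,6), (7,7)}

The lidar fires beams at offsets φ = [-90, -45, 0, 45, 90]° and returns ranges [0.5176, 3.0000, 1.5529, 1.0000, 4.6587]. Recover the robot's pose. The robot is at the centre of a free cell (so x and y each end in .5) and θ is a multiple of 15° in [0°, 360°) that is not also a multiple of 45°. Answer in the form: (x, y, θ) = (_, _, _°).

Enumerate (i+0.5, j+0.5, θ) over the 28 free cells and 16 admissible headings. For each, cast all 5 beams and compare to the given ranges.
  (5.5, 1.5, 75°): beam 1 = 1.5529 ≠ 0.5176 ✗
  (6.5, 4.5, 75°): beam 2 = 0.5774 ≠ 3.0000 ✗
  (4.5, 3.5, 345°): beam 1 = 1.9319 ≠ 0.5176 ✗
  (4.5, 6.5, 285°): beam 1 = 1.9319 ≠ 0.5176 ✗
  …
  (5.5, 3.5, 105°): r_1=0.5176, r_2=3.0000, r_3=1.5529, r_4=1.0000, r_5=4.6587 — all match ✓
Only this pose fits every beam.

(x, y, θ) = (5.5, 3.5, 105°)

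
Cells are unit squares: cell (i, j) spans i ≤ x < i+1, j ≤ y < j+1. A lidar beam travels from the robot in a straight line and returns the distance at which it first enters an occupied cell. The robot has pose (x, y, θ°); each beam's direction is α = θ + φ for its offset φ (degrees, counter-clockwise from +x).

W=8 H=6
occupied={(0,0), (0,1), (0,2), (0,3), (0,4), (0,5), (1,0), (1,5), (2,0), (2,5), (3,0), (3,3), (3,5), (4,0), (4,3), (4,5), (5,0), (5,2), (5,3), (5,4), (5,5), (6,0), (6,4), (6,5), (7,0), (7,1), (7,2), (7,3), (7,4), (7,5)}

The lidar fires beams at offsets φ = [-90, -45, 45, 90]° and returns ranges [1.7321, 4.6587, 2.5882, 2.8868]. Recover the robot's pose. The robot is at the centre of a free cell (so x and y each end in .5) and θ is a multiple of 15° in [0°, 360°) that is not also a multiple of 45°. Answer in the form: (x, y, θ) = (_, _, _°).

(x, y, θ) = (2.5, 2.5, 30°)

Candidates: 18 free-cell centres × 16 headings = 288 poses. Raycast each; keep the one whose scan matches to 4 dp.
  (6.5, 1.5, 30°): beam 1 = 0.5774 ≠ 1.7321 ✗
  (3.5, 2.5, 15°): beam 1 = 1.5529 ≠ 1.7321 ✗
  (6.5, 1.5, 210°): beam 1 = 1.0000 ≠ 1.7321 ✗
  (1.5, 4.5, 105°): beam 1 = 1.9319 ≠ 1.7321 ✗
  …
  (2.5, 2.5, 30°): r_1=1.7321, r_2=4.6587, r_3=2.5882, r_4=2.8868 — all match ✓
Unique over the lattice → pose = (2.5, 2.5, 30°).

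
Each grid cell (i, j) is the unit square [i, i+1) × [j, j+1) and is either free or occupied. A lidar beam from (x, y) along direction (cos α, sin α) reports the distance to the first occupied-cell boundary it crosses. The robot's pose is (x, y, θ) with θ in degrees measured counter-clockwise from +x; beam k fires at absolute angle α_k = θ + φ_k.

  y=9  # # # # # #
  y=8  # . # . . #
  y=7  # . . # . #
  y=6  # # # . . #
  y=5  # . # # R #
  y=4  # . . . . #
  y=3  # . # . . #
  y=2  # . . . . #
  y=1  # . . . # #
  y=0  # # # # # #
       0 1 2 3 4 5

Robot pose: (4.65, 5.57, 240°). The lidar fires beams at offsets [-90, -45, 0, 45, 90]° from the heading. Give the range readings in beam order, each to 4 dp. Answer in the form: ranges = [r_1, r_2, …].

beam 1: φ=-90°, α=150°
  dir = (cos 150°, sin 150°) = (-0.8660, 0.5000); from cell (4,5)
  next x-line at t=0.7506, next y-line at t=0.8600; Δt_x=1.1547, Δt_y=2.0000
    x: enter (3,5) at t=0.7506 ← occupied
  → r_1 = 0.7506
beam 2: φ=-45°, α=195°
  dir = (cos 195°, sin 195°) = (-0.9659, -0.2588); from cell (4,5)
  next x-line at t=0.6729, next y-line at t=2.2023; Δt_x=1.0353, Δt_y=3.8637
    x: enter (3,5) at t=0.6729 ← occupied
  → r_2 = 0.6729
beam 3: φ=0°, α=240°
  dir = (cos 240°, sin 240°) = (-0.5000, -0.8660); from cell (4,5)
  next x-line at t=1.3000, next y-line at t=0.6582; Δt_x=2.0000, Δt_y=1.1547
    y: enter (4,4) at t=0.6582
    x: enter (3,4) at t=1.3000
    y: enter (3,3) at t=1.8129
    y: enter (3,2) at t=2.9676
    x: enter (2,2) at t=3.3000
    y: enter (2,1) at t=4.1223
    y: enter (2,0) at t=5.2770 ← occupied
  → r_3 = 5.2770
beam 4: φ=45°, α=285°
  dir = (cos 285°, sin 285°) = (0.2588, -0.9659); from cell (4,5)
  next x-line at t=1.3523, next y-line at t=0.5901; Δt_x=3.8637, Δt_y=1.0353
    y: enter (4,4) at t=0.5901
    x: enter (5,4) at t=1.3523 ← occupied
  → r_4 = 1.3523
beam 5: φ=90°, α=330°
  dir = (cos 330°, sin 330°) = (0.8660, -0.5000); from cell (4,5)
  next x-line at t=0.4041, next y-line at t=1.1400; Δt_x=1.1547, Δt_y=2.0000
    x: enter (5,5) at t=0.4041 ← occupied
  → r_5 = 0.4041

ranges = [0.7506, 0.6729, 5.2770, 1.3523, 0.4041]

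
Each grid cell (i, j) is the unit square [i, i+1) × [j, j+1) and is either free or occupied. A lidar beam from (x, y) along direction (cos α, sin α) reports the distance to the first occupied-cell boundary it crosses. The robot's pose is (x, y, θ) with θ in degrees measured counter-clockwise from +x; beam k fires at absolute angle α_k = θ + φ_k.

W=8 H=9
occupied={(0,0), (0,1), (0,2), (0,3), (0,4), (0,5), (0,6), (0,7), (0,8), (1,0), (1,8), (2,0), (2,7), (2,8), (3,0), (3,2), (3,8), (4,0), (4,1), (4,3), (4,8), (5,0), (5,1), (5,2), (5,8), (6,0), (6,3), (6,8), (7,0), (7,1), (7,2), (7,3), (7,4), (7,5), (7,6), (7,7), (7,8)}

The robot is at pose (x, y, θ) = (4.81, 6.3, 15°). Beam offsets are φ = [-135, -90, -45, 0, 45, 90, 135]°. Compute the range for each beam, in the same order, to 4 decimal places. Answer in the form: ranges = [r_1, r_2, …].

beam 1: φ=-135°, α=240°
  d=(-0.5000,-0.8660)  start (4,6)  tX=1.6200 tY=0.3464  stride 1/|dx|=2.0000 1/|dy|=1.1547
    cross y-line → (4,5), t=0.3464
    cross y-line → (4,4), t=1.5011
    cross x-line → (3,4), t=1.6200
    cross y-line → (3,3), t=2.6558
    cross x-line → (2,3), t=3.6200
    cross y-line → (2,2), t=3.8105
    cross y-line → (2,1), t=4.9652
    cross x-line → (1,1), t=5.6200
    cross y-line → (1,0), t=6.1199 (wall)
  → r_1 = 6.1199
beam 2: φ=-90°, α=285°
  d=(0.2588,-0.9659)  start (4,6)  tX=0.7341 tY=0.3106  stride 1/|dx|=3.8637 1/|dy|=1.0353
    cross y-line → (4,5), t=0.3106
    cross x-line → (5,5), t=0.7341
    cross y-line → (5,4), t=1.3459
    cross y-line → (5,3), t=2.3811
    cross y-line → (5,2), t=3.4164 (wall)
  → r_2 = 3.4164
beam 3: φ=-45°, α=330°
  d=(0.8660,-0.5000)  start (4,6)  tX=0.2194 tY=0.6000  stride 1/|dx|=1.1547 1/|dy|=2.0000
    cross x-line → (5,6), t=0.2194
    cross y-line → (5,5), t=0.6000
    cross x-line → (6,5), t=1.3741
    cross x-line → (7,5), t=2.5288 (wall)
  → r_3 = 2.5288
beam 4: φ=0°, α=15°
  d=(0.9659,0.2588)  start (4,6)  tX=0.1967 tY=2.7046  stride 1/|dx|=1.0353 1/|dy|=3.8637
    cross x-line → (5,6), t=0.1967
    cross x-line → (6,6), t=1.2320
    cross x-line → (7,6), t=2.2673 (wall)
  → r_4 = 2.2673
beam 5: φ=45°, α=60°
  d=(0.5000,0.8660)  start (4,6)  tX=0.3800 tY=0.8083  stride 1/|dx|=2.0000 1/|dy|=1.1547
    cross x-line → (5,6), t=0.3800
    cross y-line → (5,7), t=0.8083
    cross y-line → (5,8), t=1.9630 (wall)
  → r_5 = 1.9630
beam 6: φ=90°, α=105°
  d=(-0.2588,0.9659)  start (4,6)  tX=3.1296 tY=0.7247  stride 1/|dx|=3.8637 1/|dy|=1.0353
    cross y-line → (4,7), t=0.7247
    cross y-line → (4,8), t=1.7600 (wall)
  → r_6 = 1.7600
beam 7: φ=135°, α=150°
  d=(-0.8660,0.5000)  start (4,6)  tX=0.9353 tY=1.4000  stride 1/|dx|=1.1547 1/|dy|=2.0000
    cross x-line → (3,6), t=0.9353
    cross y-line → (3,7), t=1.4000
    cross x-line → (2,7), t=2.0900 (wall)
  → r_7 = 2.0900

ranges = [6.1199, 3.4164, 2.5288, 2.2673, 1.9630, 1.7600, 2.0900]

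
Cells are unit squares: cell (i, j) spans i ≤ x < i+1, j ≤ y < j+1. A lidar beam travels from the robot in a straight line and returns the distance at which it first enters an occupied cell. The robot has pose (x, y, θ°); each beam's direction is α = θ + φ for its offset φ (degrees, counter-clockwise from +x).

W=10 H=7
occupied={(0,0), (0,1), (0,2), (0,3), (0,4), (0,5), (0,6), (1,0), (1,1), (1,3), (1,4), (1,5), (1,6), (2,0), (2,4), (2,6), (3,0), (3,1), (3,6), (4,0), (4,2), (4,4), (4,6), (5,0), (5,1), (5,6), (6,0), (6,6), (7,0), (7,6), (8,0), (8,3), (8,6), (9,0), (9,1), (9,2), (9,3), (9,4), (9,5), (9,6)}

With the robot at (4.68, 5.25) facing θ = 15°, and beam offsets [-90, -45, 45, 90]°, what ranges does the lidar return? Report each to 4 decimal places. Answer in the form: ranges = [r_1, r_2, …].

ranges = [0.2588, 3.8336, 0.8660, 0.7765]

beam 1: φ=-90°, α=285°
  dir = (cos 285°, sin 285°) = (0.2588, -0.9659); from cell (4,5)
  next x-line at t=1.2364, next y-line at t=0.2588; Δt_x=3.8637, Δt_y=1.0353
    y: enter (4,4) at t=0.2588 ← occupied
  → r_1 = 0.2588
beam 2: φ=-45°, α=330°
  dir = (cos 330°, sin 330°) = (0.8660, -0.5000); from cell (4,5)
  next x-line at t=0.3695, next y-line at t=0.5000; Δt_x=1.1547, Δt_y=2.0000
    x: enter (5,5) at t=0.3695
    y: enter (5,4) at t=0.5000
    x: enter (6,4) at t=1.5242
    y: enter (6,3) at t=2.5000
    x: enter (7,3) at t=2.6789
    x: enter (8,3) at t=3.8336 ← occupied
  → r_2 = 3.8336
beam 3: φ=45°, α=60°
  dir = (cos 60°, sin 60°) = (0.5000, 0.8660); from cell (4,5)
  next x-line at t=0.6400, next y-line at t=0.8660; Δt_x=2.0000, Δt_y=1.1547
    x: enter (5,5) at t=0.6400
    y: enter (5,6) at t=0.8660 ← occupied
  → r_3 = 0.8660
beam 4: φ=90°, α=105°
  dir = (cos 105°, sin 105°) = (-0.2588, 0.9659); from cell (4,5)
  next x-line at t=2.6273, next y-line at t=0.7765; Δt_x=3.8637, Δt_y=1.0353
    y: enter (4,6) at t=0.7765 ← occupied
  → r_4 = 0.7765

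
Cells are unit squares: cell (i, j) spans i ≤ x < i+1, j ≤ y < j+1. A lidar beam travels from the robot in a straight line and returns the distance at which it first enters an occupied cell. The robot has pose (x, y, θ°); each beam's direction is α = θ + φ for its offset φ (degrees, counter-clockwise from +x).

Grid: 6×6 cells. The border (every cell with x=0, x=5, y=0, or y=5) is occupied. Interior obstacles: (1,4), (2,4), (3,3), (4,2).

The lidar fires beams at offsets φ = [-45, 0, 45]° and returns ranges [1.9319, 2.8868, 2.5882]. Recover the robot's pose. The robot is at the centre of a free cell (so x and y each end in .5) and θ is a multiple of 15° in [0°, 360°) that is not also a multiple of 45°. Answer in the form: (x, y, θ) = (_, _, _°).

Enumerate (i+0.5, j+0.5, θ) over the 12 free cells and 16 admissible headings. For each, cast all 3 beams and compare to the given ranges.
  (1.5, 3.5, 105°): beam 1 = 0.5774 ≠ 1.9319 ✗
  (3.5, 2.5, 300°): beam 1 = 1.5529 ≠ 1.9319 ✗
  (3.5, 4.5, 120°): beam 1 = 0.5176 ≠ 1.9319 ✗
  (3.5, 2.5, 210°): beam 1 = 2.5882 ≠ 1.9319 ✗
  …
  (1.5, 1.5, 30°): r_1=1.9319, r_2=2.8868, r_3=2.5882 — all match ✓
Unique over the lattice → pose = (1.5, 1.5, 30°).

(x, y, θ) = (1.5, 1.5, 30°)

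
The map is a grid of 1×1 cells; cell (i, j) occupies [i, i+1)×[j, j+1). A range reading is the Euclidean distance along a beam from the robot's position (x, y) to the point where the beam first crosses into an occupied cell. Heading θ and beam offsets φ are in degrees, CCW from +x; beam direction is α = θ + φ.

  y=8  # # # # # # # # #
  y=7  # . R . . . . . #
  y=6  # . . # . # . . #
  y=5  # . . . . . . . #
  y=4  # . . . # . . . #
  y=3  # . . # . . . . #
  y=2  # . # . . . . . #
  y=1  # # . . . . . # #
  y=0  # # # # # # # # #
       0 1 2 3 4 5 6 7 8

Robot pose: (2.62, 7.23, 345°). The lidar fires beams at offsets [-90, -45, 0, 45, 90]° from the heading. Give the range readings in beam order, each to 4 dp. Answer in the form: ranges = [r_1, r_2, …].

beam 1: φ=-90°, α=255°
  cosα=-0.2588 sinα=-0.9659 | (2,7) | tMaxX 2.3955 tMaxY 0.2381 | tΔX 3.8637 tΔY 1.0353
    t=0.2381 [y] (2,6)
    t=1.2734 [y] (2,5)
    t=2.3087 [y] (2,4)
    t=2.3955 [x] (1,4)
    t=3.3439 [y] (1,3)
    t=4.3792 [y] (1,2)
    t=5.4145 [y] (1,1) — stop
  → r_1 = 5.4145
beam 2: φ=-45°, α=300°
  cosα=0.5000 sinα=-0.8660 | (2,7) | tMaxX 0.7600 tMaxY 0.2656 | tΔX 2.0000 tΔY 1.1547
    t=0.2656 [y] (2,6)
    t=0.7600 [x] (3,6) — stop
  → r_2 = 0.7600
beam 3: φ=0°, α=345°
  cosα=0.9659 sinα=-0.2588 | (2,7) | tMaxX 0.3934 tMaxY 0.8887 | tΔX 1.0353 tΔY 3.8637
    t=0.3934 [x] (3,7)
    t=0.8887 [y] (3,6) — stop
  → r_3 = 0.8887
beam 4: φ=45°, α=30°
  cosα=0.8660 sinα=0.5000 | (2,7) | tMaxX 0.4388 tMaxY 1.5400 | tΔX 1.1547 tΔY 2.0000
    t=0.4388 [x] (3,7)
    t=1.5400 [y] (3,8) — stop
  → r_4 = 1.5400
beam 5: φ=90°, α=75°
  cosα=0.2588 sinα=0.9659 | (2,7) | tMaxX 1.4682 tMaxY 0.7972 | tΔX 3.8637 tΔY 1.0353
    t=0.7972 [y] (2,8) — stop
  → r_5 = 0.7972

ranges = [5.4145, 0.7600, 0.8887, 1.5400, 0.7972]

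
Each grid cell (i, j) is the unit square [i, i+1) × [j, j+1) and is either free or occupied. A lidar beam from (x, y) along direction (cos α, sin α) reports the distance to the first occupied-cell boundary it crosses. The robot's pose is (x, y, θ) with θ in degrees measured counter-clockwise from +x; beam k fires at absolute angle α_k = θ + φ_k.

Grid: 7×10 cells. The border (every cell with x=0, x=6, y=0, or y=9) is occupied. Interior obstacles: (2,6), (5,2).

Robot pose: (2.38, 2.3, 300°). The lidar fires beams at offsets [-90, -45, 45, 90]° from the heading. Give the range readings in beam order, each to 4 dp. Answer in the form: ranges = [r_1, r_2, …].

beam 1: φ=-90°, α=210°
  d=(-0.8660,-0.5000)  start (2,2)  tX=0.4388 tY=0.6000  stride 1/|dx|=1.1547 1/|dy|=2.0000
    cross x-line → (1,2), t=0.4388
    cross y-line → (1,1), t=0.6000
    cross x-line → (0,1), t=1.5935 (wall)
  → r_1 = 1.5935
beam 2: φ=-45°, α=255°
  d=(-0.2588,-0.9659)  start (2,2)  tX=1.4682 tY=0.3106  stride 1/|dx|=3.8637 1/|dy|=1.0353
    cross y-line → (2,1), t=0.3106
    cross y-line → (2,0), t=1.3459 (wall)
  → r_2 = 1.3459
beam 3: φ=45°, α=345°
  d=(0.9659,-0.2588)  start (2,2)  tX=0.6419 tY=1.1591  stride 1/|dx|=1.0353 1/|dy|=3.8637
    cross x-line → (3,2), t=0.6419
    cross y-line → (3,1), t=1.1591
    cross x-line → (4,1), t=1.6771
    cross x-line → (5,1), t=2.7124
    cross x-line → (6,1), t=3.7477 (wall)
  → r_3 = 3.7477
beam 4: φ=90°, α=30°
  d=(0.8660,0.5000)  start (2,2)  tX=0.7159 tY=1.4000  stride 1/|dx|=1.1547 1/|dy|=2.0000
    cross x-line → (3,2), t=0.7159
    cross y-line → (3,3), t=1.4000
    cross x-line → (4,3), t=1.8706
    cross x-line → (5,3), t=3.0253
    cross y-line → (5,4), t=3.4000
    cross x-line → (6,4), t=4.1800 (wall)
  → r_4 = 4.1800

ranges = [1.5935, 1.3459, 3.7477, 4.1800]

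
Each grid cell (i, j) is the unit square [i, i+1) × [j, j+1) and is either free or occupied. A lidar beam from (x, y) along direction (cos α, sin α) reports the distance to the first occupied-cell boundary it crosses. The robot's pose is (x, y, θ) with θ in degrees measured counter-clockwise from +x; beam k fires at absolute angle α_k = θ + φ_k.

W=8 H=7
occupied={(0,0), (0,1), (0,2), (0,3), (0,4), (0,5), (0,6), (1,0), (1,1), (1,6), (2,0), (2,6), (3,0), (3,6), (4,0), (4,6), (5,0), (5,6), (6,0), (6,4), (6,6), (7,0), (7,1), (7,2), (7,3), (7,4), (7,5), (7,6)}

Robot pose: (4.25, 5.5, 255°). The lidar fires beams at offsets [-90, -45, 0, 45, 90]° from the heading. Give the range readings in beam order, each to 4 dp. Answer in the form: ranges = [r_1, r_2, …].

ranges = [1.9319, 3.7528, 4.6587, 5.1962, 1.9319]

beam 1: φ=-90°, α=165°
  direction (-0.9659, 0.2588); cell (4,5); t to first gridline: x 0.2588, y 1.9319 (then +1.0353 / +3.8637)
    (3,5) via x @ 0.2588
    (2,5) via x @ 1.2941
    (2,6) via y @ 1.9319  # hit
  → r_1 = 1.9319
beam 2: φ=-45°, α=210°
  direction (-0.8660, -0.5000); cell (4,5); t to first gridline: x 0.2887, y 1.0000 (then +1.1547 / +2.0000)
    (3,5) via x @ 0.2887
    (3,4) via y @ 1.0000
    (2,4) via x @ 1.4434
    (1,4) via x @ 2.5981
    (1,3) via y @ 3.0000
    (0,3) via x @ 3.7528  # hit
  → r_2 = 3.7528
beam 3: φ=0°, α=255°
  direction (-0.2588, -0.9659); cell (4,5); t to first gridline: x 0.9659, y 0.5176 (then +3.8637 / +1.0353)
    (4,4) via y @ 0.5176
    (3,4) via x @ 0.9659
    (3,3) via y @ 1.5529
    (3,2) via y @ 2.5882
    (3,1) via y @ 3.6235
    (3,0) via y @ 4.6587  # hit
  → r_3 = 4.6587
beam 4: φ=45°, α=300°
  direction (0.5000, -0.8660); cell (4,5); t to first gridline: x 1.5000, y 0.5774 (then +2.0000 / +1.1547)
    (4,4) via y @ 0.5774
    (5,4) via x @ 1.5000
    (5,3) via y @ 1.7321
    (5,2) via y @ 2.8868
    (6,2) via x @ 3.5000
    (6,1) via y @ 4.0415
    (6,0) via y @ 5.1962  # hit
  → r_4 = 5.1962
beam 5: φ=90°, α=345°
  direction (0.9659, -0.2588); cell (4,5); t to first gridline: x 0.7765, y 1.9319 (then +1.0353 / +3.8637)
    (5,5) via x @ 0.7765
    (6,5) via x @ 1.8117
    (6,4) via y @ 1.9319  # hit
  → r_5 = 1.9319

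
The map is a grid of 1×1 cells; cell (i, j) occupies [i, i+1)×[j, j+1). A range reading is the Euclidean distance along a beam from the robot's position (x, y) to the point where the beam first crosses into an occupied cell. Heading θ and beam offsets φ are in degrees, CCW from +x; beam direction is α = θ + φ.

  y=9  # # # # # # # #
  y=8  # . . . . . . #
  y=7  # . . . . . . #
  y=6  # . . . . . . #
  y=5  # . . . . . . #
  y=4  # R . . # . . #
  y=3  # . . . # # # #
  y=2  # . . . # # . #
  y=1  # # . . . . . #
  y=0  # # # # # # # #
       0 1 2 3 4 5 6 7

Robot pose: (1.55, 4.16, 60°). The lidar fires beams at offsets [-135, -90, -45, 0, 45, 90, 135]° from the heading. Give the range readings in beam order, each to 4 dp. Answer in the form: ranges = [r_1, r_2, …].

beam 1: φ=-135°, α=285°
  d=(0.2588,-0.9659)  start (1,4)  tX=1.7387 tY=0.1656  stride 1/|dx|=3.8637 1/|dy|=1.0353
    cross y-line → (1,3), t=0.1656
    cross y-line → (1,2), t=1.2009
    cross x-line → (2,2), t=1.7387
    cross y-line → (2,1), t=2.2362
    cross y-line → (2,0), t=3.2715 (wall)
  → r_1 = 3.2715
beam 2: φ=-90°, α=330°
  d=(0.8660,-0.5000)  start (1,4)  tX=0.5196 tY=0.3200  stride 1/|dx|=1.1547 1/|dy|=2.0000
    cross y-line → (1,3), t=0.3200
    cross x-line → (2,3), t=0.5196
    cross x-line → (3,3), t=1.6743
    cross y-line → (3,2), t=2.3200
    cross x-line → (4,2), t=2.8290 (wall)
  → r_2 = 2.8290
beam 3: φ=-45°, α=15°
  d=(0.9659,0.2588)  start (1,4)  tX=0.4659 tY=3.2455  stride 1/|dx|=1.0353 1/|dy|=3.8637
    cross x-line → (2,4), t=0.4659
    cross x-line → (3,4), t=1.5012
    cross x-line → (4,4), t=2.5364 (wall)
  → r_3 = 2.5364
beam 4: φ=0°, α=60°
  d=(0.5000,0.8660)  start (1,4)  tX=0.9000 tY=0.9699  stride 1/|dx|=2.0000 1/|dy|=1.1547
    cross x-line → (2,4), t=0.9000
    cross y-line → (2,5), t=0.9699
    cross y-line → (2,6), t=2.1246
    cross x-line → (3,6), t=2.9000
    cross y-line → (3,7), t=3.2793
    cross y-line → (3,8), t=4.4341
    cross x-line → (4,8), t=4.9000
    cross y-line → (4,9), t=5.5888 (wall)
  → r_4 = 5.5888
beam 5: φ=45°, α=105°
  d=(-0.2588,0.9659)  start (1,4)  tX=2.1250 tY=0.8696  stride 1/|dx|=3.8637 1/|dy|=1.0353
    cross y-line → (1,5), t=0.8696
    cross y-line → (1,6), t=1.9049
    cross x-line → (0,6), t=2.1250 (wall)
  → r_5 = 2.1250
beam 6: φ=90°, α=150°
  d=(-0.8660,0.5000)  start (1,4)  tX=0.6351 tY=1.6800  stride 1/|dx|=1.1547 1/|dy|=2.0000
    cross x-line → (0,4), t=0.6351 (wall)
  → r_6 = 0.6351
beam 7: φ=135°, α=195°
  d=(-0.9659,-0.2588)  start (1,4)  tX=0.5694 tY=0.6182  stride 1/|dx|=1.0353 1/|dy|=3.8637
    cross x-line → (0,4), t=0.5694 (wall)
  → r_7 = 0.5694

ranges = [3.2715, 2.8290, 2.5364, 5.5888, 2.1250, 0.6351, 0.5694]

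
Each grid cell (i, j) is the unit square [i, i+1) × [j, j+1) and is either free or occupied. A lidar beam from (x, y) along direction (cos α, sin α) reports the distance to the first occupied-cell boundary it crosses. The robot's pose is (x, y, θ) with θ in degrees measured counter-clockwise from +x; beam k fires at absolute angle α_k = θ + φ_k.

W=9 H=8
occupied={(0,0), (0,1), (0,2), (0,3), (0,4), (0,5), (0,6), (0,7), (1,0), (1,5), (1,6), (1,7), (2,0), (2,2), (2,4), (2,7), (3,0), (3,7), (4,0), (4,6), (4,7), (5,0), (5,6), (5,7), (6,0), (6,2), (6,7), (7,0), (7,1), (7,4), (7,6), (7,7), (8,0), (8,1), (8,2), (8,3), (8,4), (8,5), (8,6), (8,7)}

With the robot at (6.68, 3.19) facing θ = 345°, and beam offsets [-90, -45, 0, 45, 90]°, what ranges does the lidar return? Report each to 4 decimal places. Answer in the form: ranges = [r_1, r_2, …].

beam 1: φ=-90°, α=255°
  cosα=-0.2588 sinα=-0.9659 | (6,3) | tMaxX 2.6273 tMaxY 0.1967 | tΔX 3.8637 tΔY 1.0353
    t=0.1967 [y] (6,2) — stop
  → r_1 = 0.1967
beam 2: φ=-45°, α=300°
  cosα=0.5000 sinα=-0.8660 | (6,3) | tMaxX 0.6400 tMaxY 0.2194 | tΔX 2.0000 tΔY 1.1547
    t=0.2194 [y] (6,2) — stop
  → r_2 = 0.2194
beam 3: φ=0°, α=345°
  cosα=0.9659 sinα=-0.2588 | (6,3) | tMaxX 0.3313 tMaxY 0.7341 | tΔX 1.0353 tΔY 3.8637
    t=0.3313 [x] (7,3)
    t=0.7341 [y] (7,2)
    t=1.3666 [x] (8,2) — stop
  → r_3 = 1.3666
beam 4: φ=45°, α=30°
  cosα=0.8660 sinα=0.5000 | (6,3) | tMaxX 0.3695 tMaxY 1.6200 | tΔX 1.1547 tΔY 2.0000
    t=0.3695 [x] (7,3)
    t=1.5242 [x] (8,3) — stop
  → r_4 = 1.5242
beam 5: φ=90°, α=75°
  cosα=0.2588 sinα=0.9659 | (6,3) | tMaxX 1.2364 tMaxY 0.8386 | tΔX 3.8637 tΔY 1.0353
    t=0.8386 [y] (6,4)
    t=1.2364 [x] (7,4) — stop
  → r_5 = 1.2364

ranges = [0.1967, 0.2194, 1.3666, 1.5242, 1.2364]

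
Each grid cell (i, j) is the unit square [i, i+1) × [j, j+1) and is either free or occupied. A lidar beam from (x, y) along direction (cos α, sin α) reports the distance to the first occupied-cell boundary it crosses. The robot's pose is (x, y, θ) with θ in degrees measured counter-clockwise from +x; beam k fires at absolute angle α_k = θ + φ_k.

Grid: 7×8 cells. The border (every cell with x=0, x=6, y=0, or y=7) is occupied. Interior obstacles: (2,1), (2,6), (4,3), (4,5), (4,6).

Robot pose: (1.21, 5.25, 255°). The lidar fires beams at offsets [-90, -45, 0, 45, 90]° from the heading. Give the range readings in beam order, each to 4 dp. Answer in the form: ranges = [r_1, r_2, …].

beam 1: φ=-90°, α=165°
  direction (-0.9659, 0.2588); cell (1,5); t to first gridline: x 0.2174, y 2.8978 (then +1.0353 / +3.8637)
    (0,5) via x @ 0.2174  # hit
  → r_1 = 0.2174
beam 2: φ=-45°, α=210°
  direction (-0.8660, -0.5000); cell (1,5); t to first gridline: x 0.2425, y 0.5000 (then +1.1547 / +2.0000)
    (0,5) via x @ 0.2425  # hit
  → r_2 = 0.2425
beam 3: φ=0°, α=255°
  direction (-0.2588, -0.9659); cell (1,5); t to first gridline: x 0.8114, y 0.2588 (then +3.8637 / +1.0353)
    (1,4) via y @ 0.2588
    (0,4) via x @ 0.8114  # hit
  → r_3 = 0.8114
beam 4: φ=45°, α=300°
  direction (0.5000, -0.8660); cell (1,5); t to first gridline: x 1.5800, y 0.2887 (then +2.0000 / +1.1547)
    (1,4) via y @ 0.2887
    (1,3) via y @ 1.4434
    (2,3) via x @ 1.5800
    (2,2) via y @ 2.5981
    (3,2) via x @ 3.5800
    (3,1) via y @ 3.7528
    (3,0) via y @ 4.9075  # hit
  → r_4 = 4.9075
beam 5: φ=90°, α=345°
  direction (0.9659, -0.2588); cell (1,5); t to first gridline: x 0.8179, y 0.9659 (then +1.0353 / +3.8637)
    (2,5) via x @ 0.8179
    (2,4) via y @ 0.9659
    (3,4) via x @ 1.8531
    (4,4) via x @ 2.8884
    (5,4) via x @ 3.9237
    (5,3) via y @ 4.8296
    (6,3) via x @ 4.9590  # hit
  → r_5 = 4.9590

ranges = [0.2174, 0.2425, 0.8114, 4.9075, 4.9590]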